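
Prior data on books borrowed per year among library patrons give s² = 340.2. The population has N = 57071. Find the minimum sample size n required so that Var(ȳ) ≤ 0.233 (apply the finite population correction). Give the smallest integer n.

Without fpc, n₀ = s²/D = 340.2/0.233 = 1460.0858.
With fpc, (1 − n/N)·s²/n ≤ D requires n ≥ n₀/(1 + n₀/N) = 1460.0858/(1 + 1460.0858/57071) = 1423.6633.
Rounding up, n = 1424.

1424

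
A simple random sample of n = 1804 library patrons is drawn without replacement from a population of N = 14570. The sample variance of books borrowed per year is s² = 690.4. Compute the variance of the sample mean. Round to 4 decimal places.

0.3353

Under SRS without replacement, Var(ȳ) = (1 − f)·s²/n with f = n/N = 1804/14570 = 0.12381606.
Var(ȳ) = (1 − 0.12381606)·690.4/1804 = 0.87618394·0.3827051 = 0.33532006.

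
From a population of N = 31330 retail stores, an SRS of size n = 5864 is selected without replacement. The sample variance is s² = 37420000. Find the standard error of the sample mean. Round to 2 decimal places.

72.02

Under SRS without replacement, Var(ȳ) = (1 − f)·s²/n with f = n/N = 5864/31330 = 0.18716885.
Var(ȳ) = (1 − 0.18716885)·37420000/5864 = 0.81283115·6381.3097 = 5186.9273.
SE(ȳ) = √(5186.9273) = 72.02.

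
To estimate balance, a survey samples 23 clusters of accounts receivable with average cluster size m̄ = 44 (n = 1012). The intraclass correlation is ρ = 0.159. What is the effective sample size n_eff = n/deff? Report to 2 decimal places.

deff = 1 + (44 − 1)·0.159 = 1 + 6.837 = 7.837.
n_eff = 1012 / 7.837 = 129.13.

129.13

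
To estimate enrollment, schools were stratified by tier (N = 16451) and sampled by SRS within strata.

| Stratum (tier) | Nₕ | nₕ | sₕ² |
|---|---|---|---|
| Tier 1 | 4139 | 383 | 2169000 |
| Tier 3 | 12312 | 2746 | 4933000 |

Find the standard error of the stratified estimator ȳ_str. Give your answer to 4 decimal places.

Var(ȳ_str) = Σₕ Wₕ²(1 − fₕ)sₕ²/nₕ with Wₕ = Nₕ/N, N = 16451.
Tier 1: Wₕ = 0.25159565; term = 0.25159565²·(1 − 0.09253443)·2169000/383 = 325.30983.
Tier 3: Wₕ = 0.74840435; term = 0.74840435²·(1 − 0.22303444)·4933000/2746 = 781.78073.
Sum = 1107.0906.
SE = √(1107.0906) = 33.2730.

33.2730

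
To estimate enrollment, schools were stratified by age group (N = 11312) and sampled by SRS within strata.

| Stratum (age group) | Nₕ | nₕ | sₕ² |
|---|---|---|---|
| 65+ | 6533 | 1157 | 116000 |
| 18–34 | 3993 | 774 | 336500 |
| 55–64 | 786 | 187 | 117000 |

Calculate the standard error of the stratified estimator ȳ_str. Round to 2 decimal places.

Var(ȳ_str) = Σₕ Wₕ²(1 − fₕ)sₕ²/nₕ with Wₕ = Nₕ/N, N = 11312.
65+: Wₕ = 0.57752829; term = 0.57752829²·(1 − 0.17710087)·116000/1157 = 27.518056.
18–34: Wₕ = 0.35298798; term = 0.35298798²·(1 − 0.19383922)·336500/774 = 43.670242.
55–64: Wₕ = 0.06948373; term = 0.06948373²·(1 − 0.23791349)·117000/187 = 2.3020504.
Sum = 73.490348.
SE = √(73.490348) = 8.57.

8.57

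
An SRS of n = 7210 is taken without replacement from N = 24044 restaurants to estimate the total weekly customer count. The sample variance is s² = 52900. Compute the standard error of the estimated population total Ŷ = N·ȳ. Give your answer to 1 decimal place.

54495.1

Var(Ŷ) = N²·Var(ȳ) = N²·(1 − n/N)·s²/n.
f = 7210/24044 = 0.29986691; Var(ȳ) = 0.70013309·52900/7210 = 5.1368988.
Var(Ŷ) = 24044² · 5.1368988 = 2.9697128 × 10^9.
SE(Ŷ) = √(2.9697128 × 10^9) = 54495.1.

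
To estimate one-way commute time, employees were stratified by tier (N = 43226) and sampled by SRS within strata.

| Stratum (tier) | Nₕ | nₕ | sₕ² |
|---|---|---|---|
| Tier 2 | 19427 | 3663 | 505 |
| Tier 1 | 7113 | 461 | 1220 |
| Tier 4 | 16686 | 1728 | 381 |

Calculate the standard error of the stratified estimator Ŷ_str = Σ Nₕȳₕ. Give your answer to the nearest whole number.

14915

Var(Ŷ_str) = Σₕ Nₕ²(1 − fₕ)sₕ²/nₕ.
Tier 2: 19427²·(1 − 3663/19427)·505/3663 = 4.2220816 × 10^7.
Tier 1: 7113²·(1 − 461/7113)·1220/461 = 1.2521719 × 10^8.
Tier 4: 16686²·(1 − 1728/16686)·381/1728 = 5.5030949 × 10^7.
Sum = 2.2246896 × 10^8.
SE = √(2.2246896 × 10^8) = 14915.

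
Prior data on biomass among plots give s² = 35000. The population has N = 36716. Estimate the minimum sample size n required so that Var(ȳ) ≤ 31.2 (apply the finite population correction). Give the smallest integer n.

Without fpc, n₀ = s²/D = 35000/31.2 = 1121.7949.
With fpc, (1 − n/N)·s²/n ≤ D requires n ≥ n₀/(1 + n₀/N) = 1121.7949/(1 + 1121.7949/36716) = 1088.5365.
Rounding up, n = 1089.

1089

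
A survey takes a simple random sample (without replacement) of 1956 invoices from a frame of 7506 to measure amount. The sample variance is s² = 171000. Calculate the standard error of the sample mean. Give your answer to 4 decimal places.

8.0400

Under SRS without replacement, Var(ȳ) = (1 − f)·s²/n with f = n/N = 1956/7506 = 0.26059153.
Var(ȳ) = (1 − 0.26059153)·171000/1956 = 0.73940847·87.423313 = 64.641538.
SE(ȳ) = √(64.641538) = 8.0400.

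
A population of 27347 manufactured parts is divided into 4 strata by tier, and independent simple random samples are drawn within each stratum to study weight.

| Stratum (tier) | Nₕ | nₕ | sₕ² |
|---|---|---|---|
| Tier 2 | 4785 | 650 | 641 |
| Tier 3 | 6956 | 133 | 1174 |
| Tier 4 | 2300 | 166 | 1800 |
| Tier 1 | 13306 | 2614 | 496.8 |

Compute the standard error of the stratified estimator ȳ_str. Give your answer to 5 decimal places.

0.83282

Var(ȳ_str) = Σₕ Wₕ²(1 − fₕ)sₕ²/nₕ with Wₕ = Nₕ/N, N = 27347.
Tier 2: Wₕ = 0.17497349; term = 0.17497349²·(1 − 0.13584117)·641/650 = 0.026090521.
Tier 3: Wₕ = 0.25436062; term = 0.25436062²·(1 − 0.01912018)·1174/133 = 0.5601857.
Tier 4: Wₕ = 0.08410429; term = 0.08410429²·(1 − 0.07217391)·1800/166 = 0.071165137.
Tier 1: Wₕ = 0.48656160; term = 0.48656160²·(1 − 0.19645273)·496.8/2614 = 0.036154561.
Sum = 0.69359592.
SE = √(0.69359592) = 0.83282.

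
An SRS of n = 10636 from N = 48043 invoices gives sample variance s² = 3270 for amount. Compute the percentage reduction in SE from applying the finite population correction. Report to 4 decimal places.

11.7608

f = n/N = 10636/48043 = 0.22138501.
SE_no-fpc = √(s²/n) = 0.5544785; SE_fpc = √((1−f)s²/n) = 0.48926719.
Ratio = √(1−f) = 0.88239163. Reduction = 100·(1 − 0.88239163) = 11.7608%.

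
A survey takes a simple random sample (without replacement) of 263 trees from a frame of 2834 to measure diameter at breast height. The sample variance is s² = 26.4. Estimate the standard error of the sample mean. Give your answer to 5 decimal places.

0.30177

Under SRS without replacement, Var(ȳ) = (1 − f)·s²/n with f = n/N = 263/2834 = 0.09280169.
Var(ȳ) = (1 − 0.09280169)·26.4/263 = 0.90719831·0.10038023 = 0.091064773.
SE(ȳ) = √(0.091064773) = 0.30177.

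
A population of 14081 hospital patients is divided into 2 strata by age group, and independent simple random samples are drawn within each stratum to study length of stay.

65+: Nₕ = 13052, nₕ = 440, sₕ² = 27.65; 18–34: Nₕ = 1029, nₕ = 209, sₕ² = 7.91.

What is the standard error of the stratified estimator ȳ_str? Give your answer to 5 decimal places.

Var(ȳ_str) = Σₕ Wₕ²(1 − fₕ)sₕ²/nₕ with Wₕ = Nₕ/N, N = 14081.
65+: Wₕ = 0.92692280; term = 0.92692280²·(1 − 0.03371131)·27.65/440 = 0.05217188.
18–34: Wₕ = 0.07307720; term = 0.07307720²·(1 − 0.20310982)·7.91/209 = 1.6106176 × 10^-4.
Sum = 0.052332942.
SE = √(0.052332942) = 0.22876.

0.22876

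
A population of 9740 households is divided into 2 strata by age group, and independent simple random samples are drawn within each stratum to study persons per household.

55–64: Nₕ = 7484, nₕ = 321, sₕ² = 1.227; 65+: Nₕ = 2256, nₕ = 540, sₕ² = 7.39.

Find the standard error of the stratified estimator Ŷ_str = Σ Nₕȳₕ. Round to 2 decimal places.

507.83

Var(Ŷ_str) = Σₕ Nₕ²(1 − fₕ)sₕ²/nₕ.
55–64: 7484²·(1 − 321/7484)·1.227/321 = 204912.41.
65+: 2256²·(1 − 540/2256)·7.39/540 = 52979.403.
Sum = 257891.81.
SE = √(257891.81) = 507.83.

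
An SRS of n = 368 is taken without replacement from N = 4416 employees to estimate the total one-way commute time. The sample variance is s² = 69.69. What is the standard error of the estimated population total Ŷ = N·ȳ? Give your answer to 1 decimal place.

Var(Ŷ) = N²·Var(ȳ) = N²·(1 − n/N)·s²/n.
f = 368/4416 = 0.08333333; Var(ȳ) = 0.91666667·69.69/368 = 0.17359375.
Var(Ŷ) = 4416² · 0.17359375 = 3.3852614 × 10^6.
SE(Ŷ) = √(3.3852614 × 10^6) = 1839.9.

1839.9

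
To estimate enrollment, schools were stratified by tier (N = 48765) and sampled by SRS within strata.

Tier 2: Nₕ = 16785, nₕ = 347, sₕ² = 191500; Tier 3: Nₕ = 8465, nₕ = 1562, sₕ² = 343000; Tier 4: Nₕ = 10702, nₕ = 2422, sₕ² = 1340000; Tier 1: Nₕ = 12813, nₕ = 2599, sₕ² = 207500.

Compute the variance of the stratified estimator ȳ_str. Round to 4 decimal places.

94.4374

Var(ȳ_str) = Σₕ Wₕ²(1 − fₕ)sₕ²/nₕ with Wₕ = Nₕ/N, N = 48765.
Tier 2: Wₕ = 0.34420178; term = 0.34420178²·(1 − 0.02067322)·191500/347 = 64.031425.
Tier 3: Wₕ = 0.17358761; term = 0.17358761²·(1 − 0.18452451)·343000/1562 = 5.3958699.
Tier 4: Wₕ = 0.21946068; term = 0.21946068²·(1 − 0.22631284)·1340000/2422 = 20.616241.
Tier 1: Wₕ = 0.26274992; term = 0.26274992²·(1 − 0.20284086)·207500/2599 = 4.3938178.
Sum = 94.437354.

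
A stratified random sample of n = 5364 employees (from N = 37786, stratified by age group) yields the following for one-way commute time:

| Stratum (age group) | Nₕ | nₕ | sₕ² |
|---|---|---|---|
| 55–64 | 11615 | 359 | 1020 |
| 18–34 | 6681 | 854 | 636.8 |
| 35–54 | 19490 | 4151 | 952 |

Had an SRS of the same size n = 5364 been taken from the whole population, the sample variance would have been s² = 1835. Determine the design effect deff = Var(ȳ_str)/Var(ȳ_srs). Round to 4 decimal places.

Var(ȳ_str) = Σ Wₕ²(1−fₕ)sₕ²/nₕ with Wₕ = Nₕ/37786:
  55–64: (11615/37786)²·(1−359/11615)·1020/359 = 0.26016399
  18–34: (6681/37786)²·(1−854/6681)·636.8/854 = 0.020331519
  35–54: (19490/37786)²·(1−4151/19490)·952/4151 = 0.048021007
  → Var(ȳ_str) = 0.32851652.
Var(ȳ_srs) = (1 − 5364/37786)·1835/5364 = 0.29353249.
deff = 0.32851652 / 0.29353249 = 1.1192.

1.1192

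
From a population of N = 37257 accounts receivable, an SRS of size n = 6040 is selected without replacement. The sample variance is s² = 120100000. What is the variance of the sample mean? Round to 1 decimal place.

16660.6

Under SRS without replacement, Var(ȳ) = (1 − f)·s²/n with f = n/N = 6040/37257 = 0.16211719.
Var(ȳ) = (1 − 0.16211719)·120100000/6040 = 0.83788281·19884.106 = 16660.551.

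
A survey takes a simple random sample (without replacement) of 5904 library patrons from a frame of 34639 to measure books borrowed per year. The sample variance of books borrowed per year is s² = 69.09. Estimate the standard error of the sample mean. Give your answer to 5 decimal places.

0.09853

Under SRS without replacement, Var(ȳ) = (1 − f)·s²/n with f = n/N = 5904/34639 = 0.17044372.
Var(ȳ) = (1 − 0.17044372)·69.09/5904 = 0.82955628·0.011702236 = 0.0097076632.
SE(ȳ) = √(0.0097076632) = 0.09853.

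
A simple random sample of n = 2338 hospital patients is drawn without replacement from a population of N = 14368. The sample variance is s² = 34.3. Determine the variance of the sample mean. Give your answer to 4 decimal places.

0.0123

Under SRS without replacement, Var(ȳ) = (1 − f)·s²/n with f = n/N = 2338/14368 = 0.16272272.
Var(ȳ) = (1 − 0.16272272)·34.3/2338 = 0.83727728·0.014670659 = 0.012283409.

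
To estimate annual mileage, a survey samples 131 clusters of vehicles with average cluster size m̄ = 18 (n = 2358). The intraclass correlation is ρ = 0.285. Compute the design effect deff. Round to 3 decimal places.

5.845

deff = 1 + (18 − 1)·0.285 = 1 + 4.845 = 5.845.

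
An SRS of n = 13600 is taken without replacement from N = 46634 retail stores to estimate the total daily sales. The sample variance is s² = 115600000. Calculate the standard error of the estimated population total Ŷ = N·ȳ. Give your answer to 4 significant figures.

3.619 × 10^6

Var(Ŷ) = N²·Var(ȳ) = N²·(1 − n/N)·s²/n.
f = 13600/46634 = 0.29163271; Var(ȳ) = 0.70836729·115600000/13600 = 6021.1219.
Var(Ŷ) = 46634² · 6021.1219 = 1.3094314 × 10^13.
SE(Ŷ) = √(1.3094314 × 10^13) = 3.619 × 10^6.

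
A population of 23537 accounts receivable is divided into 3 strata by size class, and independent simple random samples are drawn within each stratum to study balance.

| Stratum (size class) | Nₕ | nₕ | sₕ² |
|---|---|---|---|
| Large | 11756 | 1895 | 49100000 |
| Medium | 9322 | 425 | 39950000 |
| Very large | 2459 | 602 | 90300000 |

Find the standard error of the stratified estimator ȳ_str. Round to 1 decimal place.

Var(ȳ_str) = Σₕ Wₕ²(1 − fₕ)sₕ²/nₕ with Wₕ = Nₕ/N, N = 23537.
Large: Wₕ = 0.49946892; term = 0.49946892²·(1 − 0.16119428)·49100000/1895 = 5421.8887.
Medium: Wₕ = 0.39605727; term = 0.39605727²·(1 − 0.04559107)·39950000/425 = 14072.729.
Very large: Wₕ = 0.10447381; term = 0.10447381²·(1 − 0.24481497)·90300000/602 = 1236.4014.
Sum = 20731.019.
SE = √(20731.019) = 144.0.

144.0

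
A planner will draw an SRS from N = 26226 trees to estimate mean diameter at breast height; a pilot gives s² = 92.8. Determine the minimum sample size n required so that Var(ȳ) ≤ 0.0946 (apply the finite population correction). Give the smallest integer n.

946

Without fpc, n₀ = s²/D = 92.8/0.0946 = 980.9725.
With fpc, (1 − n/N)·s²/n ≤ D requires n ≥ n₀/(1 + n₀/N) = 980.9725/(1 + 980.9725/26226) = 945.6026.
Rounding up, n = 946.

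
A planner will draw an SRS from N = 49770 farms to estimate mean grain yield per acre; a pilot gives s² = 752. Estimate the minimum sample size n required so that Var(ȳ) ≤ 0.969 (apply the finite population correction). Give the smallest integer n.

Without fpc, n₀ = s²/D = 752/0.969 = 776.0578.
With fpc, (1 − n/N)·s²/n ≤ D requires n ≥ n₀/(1 + n₀/N) = 776.0578/(1 + 776.0578/49770) = 764.1426.
Rounding up, n = 765.

765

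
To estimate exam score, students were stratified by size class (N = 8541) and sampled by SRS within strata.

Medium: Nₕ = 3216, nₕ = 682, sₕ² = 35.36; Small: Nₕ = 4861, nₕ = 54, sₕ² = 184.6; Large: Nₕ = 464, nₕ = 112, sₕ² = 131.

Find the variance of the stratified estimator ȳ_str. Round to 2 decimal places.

Var(ȳ_str) = Σₕ Wₕ²(1 − fₕ)sₕ²/nₕ with Wₕ = Nₕ/N, N = 8541.
Medium: Wₕ = 0.37653671; term = 0.37653671²·(1 − 0.21206468)·35.36/682 = 0.0057920605.
Small: Wₕ = 0.56913710; term = 0.56913710²·(1 − 0.01110883)·184.6/54 = 1.0950154.
Large: Wₕ = 0.05432619; term = 0.05432619²·(1 − 0.24137931)·131/112 = 0.0026187647.
Sum = 1.1034262.

1.10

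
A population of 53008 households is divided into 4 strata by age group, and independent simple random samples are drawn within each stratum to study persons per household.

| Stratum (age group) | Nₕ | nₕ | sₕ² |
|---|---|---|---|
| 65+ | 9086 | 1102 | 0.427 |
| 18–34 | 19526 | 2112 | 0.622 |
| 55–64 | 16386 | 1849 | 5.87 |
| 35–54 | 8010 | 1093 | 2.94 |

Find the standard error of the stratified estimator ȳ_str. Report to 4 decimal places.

0.0192

Var(ȳ_str) = Σₕ Wₕ²(1 − fₕ)sₕ²/nₕ with Wₕ = Nₕ/N, N = 53008.
65+: Wₕ = 0.17140809; term = 0.17140809²·(1 − 0.12128549)·0.427/1102 = 1.0003609 × 10^-5.
18–34: Wₕ = 0.36835949; term = 0.36835949²·(1 − 0.10816347)·0.622/2112 = 3.5638996 × 10^-5.
55–64: Wₕ = 0.30912315; term = 0.30912315²·(1 − 0.11284023)·5.87/1849 = 2.6913247 × 10^-4.
35–54: Wₕ = 0.15110927; term = 0.15110927²·(1 − 0.13645443)·2.94/1093 = 5.3038914 × 10^-5.
Sum = 3.6781399 × 10^-4.
SE = √(3.6781399 × 10^-4) = 0.0192.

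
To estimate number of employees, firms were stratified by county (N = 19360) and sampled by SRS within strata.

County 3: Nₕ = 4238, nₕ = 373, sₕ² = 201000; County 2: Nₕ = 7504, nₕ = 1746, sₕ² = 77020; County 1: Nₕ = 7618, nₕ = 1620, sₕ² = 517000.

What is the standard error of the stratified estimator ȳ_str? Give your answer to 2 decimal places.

Var(ȳ_str) = Σₕ Wₕ²(1 − fₕ)sₕ²/nₕ with Wₕ = Nₕ/N, N = 19360.
County 3: Wₕ = 0.21890496; term = 0.21890496²·(1 − 0.08801321)·201000/373 = 23.549786.
County 2: Wₕ = 0.38760331; term = 0.38760331²·(1 − 0.23267591)·77020/1746 = 5.0852587.
County 1: Wₕ = 0.39349174; term = 0.39349174²·(1 − 0.21265424)·517000/1620 = 38.905612.
Sum = 67.540657.
SE = √(67.540657) = 8.22.

8.22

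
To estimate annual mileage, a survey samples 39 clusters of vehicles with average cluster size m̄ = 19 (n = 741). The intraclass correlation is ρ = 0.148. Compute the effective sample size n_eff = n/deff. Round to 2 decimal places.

deff = 1 + (19 − 1)·0.148 = 1 + 2.664 = 3.664.
n_eff = 741 / 3.664 = 202.24.

202.24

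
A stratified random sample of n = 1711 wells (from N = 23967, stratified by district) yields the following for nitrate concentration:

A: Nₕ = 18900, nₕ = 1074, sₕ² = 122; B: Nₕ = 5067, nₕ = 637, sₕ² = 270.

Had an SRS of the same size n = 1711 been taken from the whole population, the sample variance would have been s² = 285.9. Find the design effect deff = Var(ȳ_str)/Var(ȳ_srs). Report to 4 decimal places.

Var(ȳ_str) = Σ Wₕ²(1−fₕ)sₕ²/nₕ with Wₕ = Nₕ/23967:
  A: (18900/23967)²·(1−1074/18900)·122/1074 = 0.066626025
  B: (5067/23967)²·(1−637/5067)·270/637 = 0.016563481
  → Var(ȳ_str) = 0.083189506.
Var(ȳ_srs) = (1 − 1711/23967)·285.9/1711 = 0.15516636.
deff = 0.083189506 / 0.15516636 = 0.5361.

0.5361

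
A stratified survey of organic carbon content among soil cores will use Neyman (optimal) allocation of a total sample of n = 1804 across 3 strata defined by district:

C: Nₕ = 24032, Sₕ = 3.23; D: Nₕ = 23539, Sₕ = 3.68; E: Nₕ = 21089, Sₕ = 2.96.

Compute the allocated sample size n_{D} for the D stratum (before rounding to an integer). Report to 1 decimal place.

Neyman allocation: nₕ = n·NₕSₕ / Σⱼ NⱼSⱼ.
Σ NⱼSⱼ = 24032·3.23 + 23539·3.68 + 21089·2.96 = 226670.32.
n_{D} = 1804·23539·3.68 / 226670.32 = 689.4.

689.4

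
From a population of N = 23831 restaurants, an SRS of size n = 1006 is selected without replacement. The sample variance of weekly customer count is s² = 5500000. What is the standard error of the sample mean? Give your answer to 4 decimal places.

72.3630

Under SRS without replacement, Var(ȳ) = (1 − f)·s²/n with f = n/N = 1006/23831 = 0.04221392.
Var(ȳ) = (1 − 0.04221392)·5500000/1006 = 0.95778608·5467.1968 = 5236.405.
SE(ȳ) = √(5236.405) = 72.3630.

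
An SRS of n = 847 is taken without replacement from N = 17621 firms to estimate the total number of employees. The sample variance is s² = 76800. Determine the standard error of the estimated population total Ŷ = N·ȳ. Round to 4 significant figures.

163700

Var(Ŷ) = N²·Var(ȳ) = N²·(1 − n/N)·s²/n.
f = 847/17621 = 0.04806765; Var(ȳ) = 0.95193235·76800/847 = 86.314527.
Var(Ŷ) = 17621² · 86.314527 = 2.680063 × 10^10.
SE(Ŷ) = √(2.680063 × 10^10) = 163700.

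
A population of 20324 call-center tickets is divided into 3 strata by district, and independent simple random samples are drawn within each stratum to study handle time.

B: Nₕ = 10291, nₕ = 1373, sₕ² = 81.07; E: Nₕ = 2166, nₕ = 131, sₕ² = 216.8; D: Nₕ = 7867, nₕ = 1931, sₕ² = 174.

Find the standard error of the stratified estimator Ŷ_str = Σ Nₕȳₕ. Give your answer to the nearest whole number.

Var(Ŷ_str) = Σₕ Nₕ²(1 − fₕ)sₕ²/nₕ.
B: 10291²·(1 − 1373/10291)·81.07/1373 = 5.4189442 × 10^6.
E: 2166²·(1 − 131/2166)·216.8/131 = 7.2947573 × 10^6.
D: 7867²·(1 − 1931/7867)·174/1931 = 4.2079446 × 10^6.
Sum = 1.6921646 × 10^7.
SE = √(1.6921646 × 10^7) = 4114.

4114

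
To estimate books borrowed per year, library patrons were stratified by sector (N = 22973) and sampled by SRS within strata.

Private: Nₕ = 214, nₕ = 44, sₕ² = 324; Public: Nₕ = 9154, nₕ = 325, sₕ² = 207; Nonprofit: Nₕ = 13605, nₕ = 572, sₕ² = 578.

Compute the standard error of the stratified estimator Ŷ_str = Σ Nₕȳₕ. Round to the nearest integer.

15196

Var(Ŷ_str) = Σₕ Nₕ²(1 − fₕ)sₕ²/nₕ.
Private: 214²·(1 − 44/214)·324/44 = 267889.09.
Public: 9154²·(1 − 325/9154)·207/325 = 5.1476547 × 10^7.
Nonprofit: 13605²·(1 − 572/13605)·578/572 = 1.791739 × 10^8.
Sum = 2.3091834 × 10^8.
SE = √(2.3091834 × 10^8) = 15196.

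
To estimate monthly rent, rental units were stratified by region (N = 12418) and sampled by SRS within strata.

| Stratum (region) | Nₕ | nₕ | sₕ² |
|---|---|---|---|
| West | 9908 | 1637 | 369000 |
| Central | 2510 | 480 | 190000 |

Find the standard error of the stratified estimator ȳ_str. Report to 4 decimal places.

Var(ȳ_str) = Σₕ Wₕ²(1 − fₕ)sₕ²/nₕ with Wₕ = Nₕ/N, N = 12418.
West: Wₕ = 0.79787405; term = 0.79787405²·(1 − 0.16522002)·369000/1637 = 119.7894.
Central: Wₕ = 0.20212595; term = 0.20212595²·(1 − 0.19123506)·190000/480 = 13.079129.
Sum = 132.86853.
SE = √(132.86853) = 11.5269.

11.5269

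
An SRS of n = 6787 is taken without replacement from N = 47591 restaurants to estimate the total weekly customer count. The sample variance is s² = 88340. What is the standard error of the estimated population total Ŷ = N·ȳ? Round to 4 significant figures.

159000

Var(Ŷ) = N²·Var(ȳ) = N²·(1 − n/N)·s²/n.
f = 6787/47591 = 0.14261100; Var(ȳ) = 0.85738900·88340/6787 = 11.159827.
Var(Ŷ) = 47591² · 11.159827 = 2.5275929 × 10^10.
SE(Ŷ) = √(2.5275929 × 10^10) = 159000.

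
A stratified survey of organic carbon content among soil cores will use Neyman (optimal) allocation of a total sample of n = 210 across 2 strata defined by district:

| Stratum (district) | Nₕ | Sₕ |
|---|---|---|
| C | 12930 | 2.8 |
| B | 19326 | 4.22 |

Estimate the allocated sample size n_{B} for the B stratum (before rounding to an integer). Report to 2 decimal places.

145.44

Neyman allocation: nₕ = n·NₕSₕ / Σⱼ NⱼSⱼ.
Σ NⱼSⱼ = 12930·2.8 + 19326·4.22 = 117759.72.
n_{B} = 210·19326·4.22 / 117759.72 = 145.44.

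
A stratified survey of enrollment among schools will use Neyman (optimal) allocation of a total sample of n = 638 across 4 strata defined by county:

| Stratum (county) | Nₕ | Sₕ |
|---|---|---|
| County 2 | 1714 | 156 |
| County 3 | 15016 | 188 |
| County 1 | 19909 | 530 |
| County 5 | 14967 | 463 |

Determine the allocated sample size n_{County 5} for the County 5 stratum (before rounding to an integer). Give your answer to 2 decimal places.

214.91

Neyman allocation: nₕ = n·NₕSₕ / Σⱼ NⱼSⱼ.
Σ NⱼSⱼ = 1714·156 + 15016·188 + 19909·530 + 14967·463 = 2.0571883 × 10^7.
n_{County 5} = 638·14967·463 / (2.0571883 × 10^7) = 214.91.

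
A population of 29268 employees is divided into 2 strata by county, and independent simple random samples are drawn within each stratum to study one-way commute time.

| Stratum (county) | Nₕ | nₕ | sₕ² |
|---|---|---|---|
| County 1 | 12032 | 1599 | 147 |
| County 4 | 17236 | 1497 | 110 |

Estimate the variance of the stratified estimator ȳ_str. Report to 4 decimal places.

Var(ȳ_str) = Σₕ Wₕ²(1 − fₕ)sₕ²/nₕ with Wₕ = Nₕ/N, N = 29268.
County 1: Wₕ = 0.41109744; term = 0.41109744²·(1 − 0.13289561)·147/1599 = 0.01347193.
County 4: Wₕ = 0.58890256; term = 0.58890256²·(1 − 0.08685310)·110/1497 = 0.023270109.
Sum = 0.036742039.

0.0367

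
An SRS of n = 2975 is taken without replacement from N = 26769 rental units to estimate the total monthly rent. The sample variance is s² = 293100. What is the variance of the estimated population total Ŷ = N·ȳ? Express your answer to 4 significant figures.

Var(Ŷ) = N²·Var(ȳ) = N²·(1 − n/N)·s²/n.
f = 2975/26769 = 0.11113602; Var(ȳ) = 0.88886398·293100/2975 = 87.571776.
Var(Ŷ) = 26769² · 87.571776 = 6.2752127 × 10^10.

6.275 × 10^10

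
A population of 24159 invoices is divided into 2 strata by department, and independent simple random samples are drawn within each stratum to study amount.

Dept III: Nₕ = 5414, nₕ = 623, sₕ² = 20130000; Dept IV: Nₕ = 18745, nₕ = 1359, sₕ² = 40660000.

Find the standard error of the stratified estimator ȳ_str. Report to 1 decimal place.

134.7

Var(ȳ_str) = Σₕ Wₕ²(1 − fₕ)sₕ²/nₕ with Wₕ = Nₕ/N, N = 24159.
Dept III: Wₕ = 0.22409868; term = 0.22409868²·(1 − 0.11507204)·20130000/623 = 1435.9597.
Dept IV: Wₕ = 0.77590132; term = 0.77590132²·(1 − 0.07249933)·40660000/1359 = 16706.102.
Sum = 18142.062.
SE = √(18142.062) = 134.7.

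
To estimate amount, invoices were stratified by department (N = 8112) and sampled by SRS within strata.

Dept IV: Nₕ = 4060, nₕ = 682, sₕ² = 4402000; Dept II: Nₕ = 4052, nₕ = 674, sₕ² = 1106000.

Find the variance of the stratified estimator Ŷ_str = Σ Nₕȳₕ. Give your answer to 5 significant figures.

Var(Ŷ_str) = Σₕ Nₕ²(1 − fₕ)sₕ²/nₕ.
Dept IV: 4060²·(1 − 682/4060)·4402000/682 = 8.8522025 × 10^10.
Dept II: 4052²·(1 − 674/4052)·1106000/674 = 2.2460753 × 10^10.
Sum = 1.1098278 × 10^11.

1.1098 × 10^11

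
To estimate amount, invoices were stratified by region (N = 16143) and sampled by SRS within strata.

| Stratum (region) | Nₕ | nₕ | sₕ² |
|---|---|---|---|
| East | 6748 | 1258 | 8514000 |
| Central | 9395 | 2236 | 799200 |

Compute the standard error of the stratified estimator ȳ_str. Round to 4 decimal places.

32.4711

Var(ȳ_str) = Σₕ Wₕ²(1 − fₕ)sₕ²/nₕ with Wₕ = Nₕ/N, N = 16143.
East: Wₕ = 0.41801400; term = 0.41801400²·(1 − 0.18642561)·8514000/1258 = 962.12595.
Central: Wₕ = 0.58198600; term = 0.58198600²·(1 − 0.23799894)·799200/2236 = 92.249566.
Sum = 1054.3755.
SE = √(1054.3755) = 32.4711.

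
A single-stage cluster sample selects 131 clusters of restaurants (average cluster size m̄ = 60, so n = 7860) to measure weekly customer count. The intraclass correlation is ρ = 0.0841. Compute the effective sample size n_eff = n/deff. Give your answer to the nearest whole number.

1318

deff = 1 + (60 − 1)·0.0841 = 1 + 4.9619 = 5.9619.
n_eff = 7860 / 5.9619 = 1318.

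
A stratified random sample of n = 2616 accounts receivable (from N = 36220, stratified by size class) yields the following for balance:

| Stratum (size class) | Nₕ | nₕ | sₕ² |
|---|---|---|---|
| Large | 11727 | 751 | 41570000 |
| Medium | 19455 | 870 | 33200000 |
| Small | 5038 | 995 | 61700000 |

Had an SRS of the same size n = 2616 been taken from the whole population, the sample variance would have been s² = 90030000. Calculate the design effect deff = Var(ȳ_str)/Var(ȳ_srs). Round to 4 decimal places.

Var(ȳ_str) = Σ Wₕ²(1−fₕ)sₕ²/nₕ with Wₕ = Nₕ/36220:
  Large: (11727/36220)²·(1−751/11727)·41570000/751 = 5430.9302
  Medium: (19455/36220)²·(1−870/19455)·33200000/870 = 10517.578
  Small: (5038/36220)²·(1−995/5038)·61700000/995 = 962.78008
  → Var(ȳ_str) = 16911.288.
Var(ȳ_srs) = (1 − 2616/36220)·90030000/2616 = 31929.494.
deff = 16911.288 / 31929.494 = 0.5296.

0.5296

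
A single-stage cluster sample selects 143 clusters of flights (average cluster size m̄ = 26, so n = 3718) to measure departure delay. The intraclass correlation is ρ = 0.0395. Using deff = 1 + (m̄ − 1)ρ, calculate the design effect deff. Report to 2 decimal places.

deff = 1 + (26 − 1)·0.0395 = 1 + 0.9875 = 1.9875.

1.99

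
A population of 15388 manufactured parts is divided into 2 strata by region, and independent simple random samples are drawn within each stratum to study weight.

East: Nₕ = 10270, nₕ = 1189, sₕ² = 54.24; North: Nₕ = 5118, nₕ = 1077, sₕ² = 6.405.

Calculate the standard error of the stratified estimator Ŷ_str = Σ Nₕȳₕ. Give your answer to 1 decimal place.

2092.2

Var(Ŷ_str) = Σₕ Nₕ²(1 − fₕ)sₕ²/nₕ.
East: 10270²·(1 − 1189/10270)·54.24/1189 = 4.2544355 × 10^6.
North: 5118²·(1 − 1077/5118)·6.405/1077 = 122996.45.
Sum = 4.377432 × 10^6.
SE = √(4.377432 × 10^6) = 2092.2.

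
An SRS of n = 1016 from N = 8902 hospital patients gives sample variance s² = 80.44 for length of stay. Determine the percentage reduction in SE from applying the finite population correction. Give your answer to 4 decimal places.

f = n/N = 1016/8902 = 0.11413166.
SE_no-fpc = √(s²/n) = 0.28137738; SE_fpc = √((1−f)s²/n) = 0.26483402.
Ratio = √(1−f) = 0.94120579. Reduction = 100·(1 − 0.94120579) = 5.8794%.

5.8794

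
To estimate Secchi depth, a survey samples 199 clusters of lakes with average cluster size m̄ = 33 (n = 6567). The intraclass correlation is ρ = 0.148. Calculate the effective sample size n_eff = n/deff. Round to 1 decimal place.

1144.9

deff = 1 + (33 − 1)·0.148 = 1 + 4.736 = 5.736.
n_eff = 6567 / 5.736 = 1144.9.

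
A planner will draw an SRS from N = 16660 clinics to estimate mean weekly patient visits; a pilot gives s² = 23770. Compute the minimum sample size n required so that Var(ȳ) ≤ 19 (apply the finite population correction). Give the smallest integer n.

Without fpc, n₀ = s²/D = 23770/19 = 1251.0526.
With fpc, (1 − n/N)·s²/n ≤ D requires n ≥ n₀/(1 + n₀/N) = 1251.0526/(1 + 1251.0526/16660) = 1163.6690.
Rounding up, n = 1164.

1164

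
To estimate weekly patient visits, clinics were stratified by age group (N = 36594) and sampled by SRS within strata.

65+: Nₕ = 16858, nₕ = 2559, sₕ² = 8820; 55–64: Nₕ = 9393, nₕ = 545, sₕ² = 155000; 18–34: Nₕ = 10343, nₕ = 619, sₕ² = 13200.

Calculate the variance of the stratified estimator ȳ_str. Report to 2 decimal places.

19.87

Var(ȳ_str) = Σₕ Wₕ²(1 − fₕ)sₕ²/nₕ with Wₕ = Nₕ/N, N = 36594.
65+: Wₕ = 0.46067661; term = 0.46067661²·(1 − 0.15179737)·8820/2559 = 0.62042637.
55–64: Wₕ = 0.25668142; term = 0.25668142²·(1 − 0.05802193)·155000/545 = 17.650819.
18–34: Wₕ = 0.28264196; term = 0.28264196²·(1 − 0.05984724)·13200/619 = 1.6016034.
Sum = 19.872849.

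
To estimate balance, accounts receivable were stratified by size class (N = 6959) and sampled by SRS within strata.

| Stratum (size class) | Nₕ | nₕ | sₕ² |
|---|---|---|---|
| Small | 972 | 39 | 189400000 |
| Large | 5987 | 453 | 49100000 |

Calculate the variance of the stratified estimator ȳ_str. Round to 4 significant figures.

165100

Var(ȳ_str) = Σₕ Wₕ²(1 − fₕ)sₕ²/nₕ with Wₕ = Nₕ/N, N = 6959.
Small: Wₕ = 0.13967524; term = 0.13967524²·(1 − 0.04012346)·189400000/39 = 90943.068.
Large: Wₕ = 0.86032476; term = 0.86032476²·(1 − 0.07566394)·49100000/453 = 74154.589.
Sum = 165097.66.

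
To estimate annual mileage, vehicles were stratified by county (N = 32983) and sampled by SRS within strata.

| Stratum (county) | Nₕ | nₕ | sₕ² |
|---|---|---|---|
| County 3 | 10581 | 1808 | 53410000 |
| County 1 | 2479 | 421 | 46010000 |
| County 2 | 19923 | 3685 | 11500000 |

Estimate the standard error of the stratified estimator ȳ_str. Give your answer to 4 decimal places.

62.9384

Var(ȳ_str) = Σₕ Wₕ²(1 − fₕ)sₕ²/nₕ with Wₕ = Nₕ/N, N = 32983.
County 3: Wₕ = 0.32080163; term = 0.32080163²·(1 − 0.17087232)·53410000/1808 = 2520.6856.
County 1: Wₕ = 0.07515993; term = 0.07515993²·(1 − 0.16982654)·46010000/421 = 512.52107.
County 2: Wₕ = 0.60403844; term = 0.60403844²·(1 − 0.18496210)·11500000/3685 = 928.04131.
Sum = 3961.248.
SE = √(3961.248) = 62.9384.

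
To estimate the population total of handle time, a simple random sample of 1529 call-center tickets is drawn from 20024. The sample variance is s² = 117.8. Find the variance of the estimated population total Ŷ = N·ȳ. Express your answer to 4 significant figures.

2.853 × 10^7

Var(Ŷ) = N²·Var(ȳ) = N²·(1 − n/N)·s²/n.
f = 1529/20024 = 0.07635837; Var(ȳ) = 0.92364163·117.8/1529 = 0.071160879.
Var(Ŷ) = 20024² · 0.071160879 = 2.8532707 × 10^7.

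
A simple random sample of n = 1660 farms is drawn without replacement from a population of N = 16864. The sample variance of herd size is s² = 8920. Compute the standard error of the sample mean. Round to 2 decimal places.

2.20

Under SRS without replacement, Var(ȳ) = (1 − f)·s²/n with f = n/N = 1660/16864 = 0.09843454.
Var(ȳ) = (1 − 0.09843454)·8920/1660 = 0.90156546·5.373494 = 4.8445566.
SE(ȳ) = √(4.8445566) = 2.20.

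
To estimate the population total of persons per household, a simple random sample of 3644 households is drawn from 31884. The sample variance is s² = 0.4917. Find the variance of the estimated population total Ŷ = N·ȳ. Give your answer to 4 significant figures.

Var(Ŷ) = N²·Var(ȳ) = N²·(1 − n/N)·s²/n.
f = 3644/31884 = 0.11428930; Var(ȳ) = 0.88571070·0.4917/3644 = 1.1951261 × 10^-4.
Var(Ŷ) = 31884² · (1.1951261 × 10^-4) = 121495.26.

121500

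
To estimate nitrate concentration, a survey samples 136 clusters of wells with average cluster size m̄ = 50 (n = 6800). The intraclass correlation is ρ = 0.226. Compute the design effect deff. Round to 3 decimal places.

deff = 1 + (50 − 1)·0.226 = 1 + 11.074 = 12.074.

12.074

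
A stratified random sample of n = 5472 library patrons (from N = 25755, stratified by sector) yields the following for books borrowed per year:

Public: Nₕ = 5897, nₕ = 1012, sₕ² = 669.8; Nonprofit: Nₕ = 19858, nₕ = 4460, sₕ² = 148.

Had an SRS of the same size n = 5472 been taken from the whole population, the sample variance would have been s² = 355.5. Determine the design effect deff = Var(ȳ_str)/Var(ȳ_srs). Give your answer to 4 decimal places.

0.8608

Var(ȳ_str) = Σ Wₕ²(1−fₕ)sₕ²/nₕ with Wₕ = Nₕ/25755:
  Public: (5897/25755)²·(1−1012/5897)·669.8/1012 = 0.028743339
  Nonprofit: (19858/25755)²·(1−4460/19858)·148/4460 = 0.015296905
  → Var(ȳ_str) = 0.044040244.
Var(ȳ_srs) = (1 − 5472/25755)·355.5/5472 = 0.05116396.
deff = 0.044040244 / 0.05116396 = 0.8608.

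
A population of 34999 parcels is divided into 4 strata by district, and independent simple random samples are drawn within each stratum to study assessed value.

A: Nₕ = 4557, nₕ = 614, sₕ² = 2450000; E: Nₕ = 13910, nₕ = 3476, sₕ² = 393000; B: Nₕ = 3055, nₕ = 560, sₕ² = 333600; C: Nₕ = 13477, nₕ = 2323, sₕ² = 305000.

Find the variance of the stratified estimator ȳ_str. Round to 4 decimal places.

91.7474

Var(ȳ_str) = Σₕ Wₕ²(1 − fₕ)sₕ²/nₕ with Wₕ = Nₕ/N, N = 34999.
A: Wₕ = 0.13020372; term = 0.13020372²·(1 − 0.13473777)·2450000/614 = 58.53185.
E: Wₕ = 0.39743993; term = 0.39743993²·(1 − 0.24989216)·393000/3476 = 13.396134.
B: Wₕ = 0.08728821; term = 0.08728821²·(1 − 0.18330606)·333600/560 = 3.7068798.
C: Wₕ = 0.38506814; term = 0.38506814²·(1 − 0.17236774)·305000/2323 = 16.112511.
Sum = 91.747375.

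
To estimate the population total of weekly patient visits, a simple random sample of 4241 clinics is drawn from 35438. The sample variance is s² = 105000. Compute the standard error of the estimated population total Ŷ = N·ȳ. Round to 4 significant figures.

165400

Var(Ŷ) = N²·Var(ȳ) = N²·(1 − n/N)·s²/n.
f = 4241/35438 = 0.11967380; Var(ȳ) = 0.88032620·105000/4241 = 21.795391.
Var(Ŷ) = 35438² · 21.795391 = 2.7371782 × 10^10.
SE(Ŷ) = √(2.7371782 × 10^10) = 165400.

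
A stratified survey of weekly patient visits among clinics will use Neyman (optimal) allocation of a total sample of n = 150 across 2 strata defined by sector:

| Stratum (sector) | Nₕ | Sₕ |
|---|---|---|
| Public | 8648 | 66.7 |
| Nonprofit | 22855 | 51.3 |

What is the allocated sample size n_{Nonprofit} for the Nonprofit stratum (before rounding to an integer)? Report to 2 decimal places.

100.54

Neyman allocation: nₕ = n·NₕSₕ / Σⱼ NⱼSⱼ.
Σ NⱼSⱼ = 8648·66.7 + 22855·51.3 = 1.7492831 × 10^6.
n_{Nonprofit} = 150·22855·51.3 / (1.7492831 × 10^6) = 100.54.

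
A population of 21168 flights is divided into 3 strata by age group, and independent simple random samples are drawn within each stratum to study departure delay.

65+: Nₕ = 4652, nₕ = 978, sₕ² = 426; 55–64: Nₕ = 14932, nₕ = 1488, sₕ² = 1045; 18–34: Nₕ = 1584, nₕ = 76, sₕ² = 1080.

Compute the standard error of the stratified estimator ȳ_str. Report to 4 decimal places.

Var(ȳ_str) = Σₕ Wₕ²(1 − fₕ)sₕ²/nₕ with Wₕ = Nₕ/N, N = 21168.
65+: Wₕ = 0.21976568; term = 0.21976568²·(1 − 0.21023216)·426/978 = 0.016614602.
55–64: Wₕ = 0.70540438; term = 0.70540438²·(1 − 0.09965175)·1045/1488 = 0.31463004.
18–34: Wₕ = 0.07482993; term = 0.07482993²·(1 − 0.04797980)·1080/76 = 0.075754254.
Sum = 0.4069989.
SE = √(0.4069989) = 0.6380.

0.6380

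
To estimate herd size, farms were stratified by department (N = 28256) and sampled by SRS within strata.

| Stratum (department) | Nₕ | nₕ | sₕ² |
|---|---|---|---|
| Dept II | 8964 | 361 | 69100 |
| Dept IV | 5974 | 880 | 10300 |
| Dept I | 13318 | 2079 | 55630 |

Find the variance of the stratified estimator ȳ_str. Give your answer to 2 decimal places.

Var(ȳ_str) = Σₕ Wₕ²(1 − fₕ)sₕ²/nₕ with Wₕ = Nₕ/N, N = 28256.
Dept II: Wₕ = 0.31724236; term = 0.31724236²·(1 − 0.04027220)·69100/361 = 18.488482.
Dept IV: Wₕ = 0.21142412; term = 0.21142412²·(1 − 0.14730499)·10300/880 = 0.44612581.
Dept I: Wₕ = 0.47133352; term = 0.47133352²·(1 − 0.15610452)·55630/2079 = 5.0164893.
Sum = 23.951097.

23.95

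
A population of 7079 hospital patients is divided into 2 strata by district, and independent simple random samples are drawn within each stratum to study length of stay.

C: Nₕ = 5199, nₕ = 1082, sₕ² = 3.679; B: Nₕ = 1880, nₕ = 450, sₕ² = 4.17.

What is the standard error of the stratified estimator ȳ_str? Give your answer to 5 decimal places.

Var(ȳ_str) = Σₕ Wₕ²(1 − fₕ)sₕ²/nₕ with Wₕ = Nₕ/N, N = 7079.
C: Wₕ = 0.73442577; term = 0.73442577²·(1 − 0.20811695)·3.679/1082 = 0.0014523102.
B: Wₕ = 0.26557423; term = 0.26557423²·(1 − 0.23936170)·4.17/450 = 4.9713416 × 10^-4.
Sum = 0.0019494444.
SE = √(0.0019494444) = 0.04415.

0.04415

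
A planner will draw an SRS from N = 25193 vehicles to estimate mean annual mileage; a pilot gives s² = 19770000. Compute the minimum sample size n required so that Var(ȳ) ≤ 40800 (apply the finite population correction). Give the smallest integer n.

476

Without fpc, n₀ = s²/D = 19770000/40800 = 484.5588.
With fpc, (1 − n/N)·s²/n ≤ D requires n ≥ n₀/(1 + n₀/N) = 484.5588/(1 + 484.5588/25193) = 475.4147.
Rounding up, n = 476.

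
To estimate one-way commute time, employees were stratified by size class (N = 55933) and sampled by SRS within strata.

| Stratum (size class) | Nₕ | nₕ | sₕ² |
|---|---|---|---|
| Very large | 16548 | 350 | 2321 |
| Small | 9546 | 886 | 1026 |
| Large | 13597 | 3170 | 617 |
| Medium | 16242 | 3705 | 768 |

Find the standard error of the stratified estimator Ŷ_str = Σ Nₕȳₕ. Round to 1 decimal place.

Var(Ŷ_str) = Σₕ Nₕ²(1 − fₕ)sₕ²/nₕ.
Very large: 16548²·(1 − 350/16548)·2321/350 = 1.777518 × 10^9.
Small: 9546²·(1 − 886/9546)·1026/886 = 9.5731081 × 10^7.
Large: 13597²·(1 − 3170/13597)·617/3170 = 2.7594871 × 10^7.
Medium: 16242²·(1 − 3705/16242)·768/3705 = 4.2209105 × 10^7.
Sum = 1.9430531 × 10^9.
SE = √(1.9430531 × 10^9) = 44080.1.

44080.1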